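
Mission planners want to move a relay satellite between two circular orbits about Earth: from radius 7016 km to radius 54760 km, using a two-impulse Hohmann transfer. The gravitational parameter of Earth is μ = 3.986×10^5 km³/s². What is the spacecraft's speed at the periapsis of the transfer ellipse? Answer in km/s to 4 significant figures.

v = 10.04 km/s

Semi-major axis of the transfer orbit: a_t = (7016 + 54760)/2 = 30888 km.
At periapsis, r = 7016 km.
Vis-viva: v = √[μ(2/r − 1/a_t)] = √[3.986×10^5 × (2/7016 − 1/30888)] = 10.04 km/s.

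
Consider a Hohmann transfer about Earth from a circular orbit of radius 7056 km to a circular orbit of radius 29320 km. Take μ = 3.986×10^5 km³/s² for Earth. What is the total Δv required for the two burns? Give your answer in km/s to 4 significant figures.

Δv = 3.417 km/s

Semi-major axis of the transfer orbit: a_t = (7056 + 29320)/2 = 18188 km.
At r₁ the circular-orbit speed is v₁ = √(μ/r₁) = 7.51604 km/s.
Transfer-orbit speed at r₁ (v² = μ(2/r − 1/a)): v_p = √[μ(2/r₁ − 1/a_t)] = 9.54287 km/s.
First burn Δv₁ = |v_p − v₁| = 2.0268 km/s.
At r₂, v₂ = √(μ/r₂) = 3.6871 km/s.
Transfer-orbit speed at r₂: v_a = √[μ(2/r₂ − 1/a_t)] = 2.2965 km/s.
Second burn Δv₂ = |v₂ − v_a| = 1.3906 km/s.
Δv = Δv₁ + Δv₂ = 2.0268 + 1.3906 = 3.417 km/s.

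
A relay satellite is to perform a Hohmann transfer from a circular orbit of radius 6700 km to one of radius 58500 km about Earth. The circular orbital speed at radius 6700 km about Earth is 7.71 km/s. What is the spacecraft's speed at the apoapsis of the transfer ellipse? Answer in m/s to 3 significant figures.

From the circular-orbit relation v² = μ/r at r = 6700 km: μ = v²r = (7.71)² × 6700 = 3.98275×10^5 km³/s².
Transfer-ellipse semi-major axis a_t = (r₁ + r₂)/2 = (6700 + 58500)/2 = 32600 km.
At apoapsis, r = 58500 km.
Vis-viva: v = √[μ(2/r − 1/a_t)] = √[3.98275×10^5 × (2/58500 − 1/32600)] = 1.183 km/s.

v = 1180 m/s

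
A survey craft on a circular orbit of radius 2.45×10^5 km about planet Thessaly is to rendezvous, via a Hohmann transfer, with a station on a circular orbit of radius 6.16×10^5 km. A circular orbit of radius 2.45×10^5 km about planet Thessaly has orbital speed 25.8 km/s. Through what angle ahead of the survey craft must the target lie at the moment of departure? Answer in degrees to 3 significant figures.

φ = 74.8°

From the circular-orbit relation v² = μ/r at r = 2.45×10^5 km: μ = v²r = (25.8)² × 2.45×10^5 = 1.63082×10^8 km³/s².
The Hohmann ellipse has a_t = (r₁ + r₂)/2 = 4.305×10^5 km.
The half-period of the transfer ellipse is t = π√(a_t³/μ) = 69487.5 s.
Target angular speed ω₂ = √(μ/r₂³) = 2.64138×10^-5 rad/s.
Angle swept by the target during transfer: ω₂·t = 1.8354 rad = 105.2°.
The survey craft traverses 180° on the transfer ellipse, so the target must lead by 180° − 105.2° = 74.8°.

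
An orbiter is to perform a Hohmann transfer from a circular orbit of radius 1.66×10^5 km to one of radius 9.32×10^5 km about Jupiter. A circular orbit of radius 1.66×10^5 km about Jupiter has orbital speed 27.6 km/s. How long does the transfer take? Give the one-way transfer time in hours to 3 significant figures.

t = 31.6 hours

From the circular-orbit relation v² = μ/r at r = 1.66×10^5 km: μ = v²r = (27.6)² × 1.66×10^5 = 1.26452×10^8 km³/s².
The Hohmann ellipse has a_t = (r₁ + r₂)/2 = 5.490×10^5 km.
Transfer time t = π√(a_t³/μ) = π√((5.490×10^5)³ / 1.26452×10^8) = 1.136×10^5 s.
Converting: 1.136×10^5 s ÷ 3600 s/hour = 31.6 hours.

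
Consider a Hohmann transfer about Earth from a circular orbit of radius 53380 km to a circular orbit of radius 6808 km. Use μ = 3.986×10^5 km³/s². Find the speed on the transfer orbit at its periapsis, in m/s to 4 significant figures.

Transfer-ellipse semi-major axis a_t = (r₁ + r₂)/2 = (53380 + 6808)/2 = 30094 km.
The periapsis of the transfer ellipse is at r = 6808 km.
Applying v² = μ(2/r − 1/a_t): v = 10.19 km/s.

v = 10190 m/s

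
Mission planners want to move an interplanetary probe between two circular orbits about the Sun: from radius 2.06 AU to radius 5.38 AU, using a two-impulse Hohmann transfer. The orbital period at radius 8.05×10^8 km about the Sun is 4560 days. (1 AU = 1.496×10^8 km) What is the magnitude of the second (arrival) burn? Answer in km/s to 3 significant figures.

From Kepler's third law T² = 4π²r³/μ at r = 8.05×10^8 km, T = 4560 days = 4560 × 86400 s = 3.93984×10^8 s: μ = 4π²r³/T² = 1.32675×10^11 km³/s².
In km: r₁ = 2.06 × 1.496×10^8 = 3.08176×10^8 km; r₂ = 5.38 × 1.496×10^8 = 8.04848×10^8 km.
Transfer-ellipse semi-major axis a_t = (r₁ + r₂)/2 = (3.08176×10^8 + 8.04848×10^8)/2 = 5.56512×10^8 km.
On the circular orbit at r = 8.04848×10^8 km, v_c = √(μ/r) = 12.839 km/s.
Transfer-orbit speed at the same r (vis-viva, a = a_t): v_t = √[μ(2/r − 1/a_t)] = 9.5543 km/s.
Δv₂ = |v_t − v_c| = |9.5543 − 12.839| = 3.285 km/s.

Δv₂ = 3.28 km/s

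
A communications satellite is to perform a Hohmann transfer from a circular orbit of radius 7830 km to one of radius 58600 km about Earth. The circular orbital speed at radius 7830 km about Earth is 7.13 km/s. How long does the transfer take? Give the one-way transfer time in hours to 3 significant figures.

t = 8.37 hours

From the circular-orbit relation v² = μ/r at r = 7830 km: μ = v²r = (7.13)² × 7830 = 3.98053×10^5 km³/s².
Transfer-ellipse semi-major axis a_t = (r₁ + r₂)/2 = (7830 + 58600)/2 = 33215 km.
Half the transfer-orbit period gives t = π√(a_t³/μ) = 30140 s.
Converting: 30140 s ÷ 3600 s/hour = 8.37 hours.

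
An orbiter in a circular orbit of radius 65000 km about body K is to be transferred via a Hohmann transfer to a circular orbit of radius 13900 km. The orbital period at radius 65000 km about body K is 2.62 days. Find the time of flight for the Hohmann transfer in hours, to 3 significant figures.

From Kepler's third law T² = 4π²r³/μ at r = 65000 km, T = 2.62 days = 2.62 × 86400 s = 2.26368×10^5 s: μ = 4π²r³/T² = 2.11578×10^5 km³/s².
Semi-major axis of the transfer orbit: a_t = (65000 + 13900)/2 = 39450 km.
Transfer time t = π√(a_t³/μ) = π√((39450)³ / 2.11578×10^5) = 53520 s.
Converting: 53520 s ÷ 3600 s/hour = 14.9 hours.

t = 14.9 hours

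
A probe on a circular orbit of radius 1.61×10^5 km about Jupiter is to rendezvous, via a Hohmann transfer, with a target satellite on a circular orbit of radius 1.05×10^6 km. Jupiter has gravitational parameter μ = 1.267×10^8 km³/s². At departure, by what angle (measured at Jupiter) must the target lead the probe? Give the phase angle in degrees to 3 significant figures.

Transfer-ellipse semi-major axis a_t = (r₁ + r₂)/2 = (1.610×10^5 + 1.050×10^6)/2 = 6.055×10^5 km.
The half-period of the transfer ellipse is t = π√(a_t³/μ) = 1.31502×10^5 s.
Target angular speed ω₂ = √(μ/r₂³) = 1.04618×10^-5 rad/s.
Angle swept by the target during transfer: ω₂·t = 1.3757 rad = 78.82°.
Arrival is 180° from departure on the ellipse, so φ = 180° − 78.82° = 101°.

φ = 101°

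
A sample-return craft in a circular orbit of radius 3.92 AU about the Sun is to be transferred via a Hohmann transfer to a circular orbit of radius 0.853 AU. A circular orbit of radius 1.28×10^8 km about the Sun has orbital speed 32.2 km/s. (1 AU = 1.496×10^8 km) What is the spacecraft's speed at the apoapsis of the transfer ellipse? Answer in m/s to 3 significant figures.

From the circular-orbit relation v² = μ/r at r = 1.28×10^8 km: μ = v²r = (32.2)² × 1.28×10^8 = 1.32716×10^11 km³/s².
In km: r₁ = 3.92 × 1.496×10^8 = 5.86432×10^8 km; r₂ = 0.853 × 1.496×10^8 = 1.276088×10^8 km.
Transfer-ellipse semi-major axis a_t = (r₁ + r₂)/2 = (5.86432×10^8 + 1.276088×10^8)/2 = 3.570204×10^8 km.
At apoapsis, r = 5.86432×10^8 km.
Applying v² = μ(2/r − 1/a_t): v = 8.994 km/s.

v = 8990 m/s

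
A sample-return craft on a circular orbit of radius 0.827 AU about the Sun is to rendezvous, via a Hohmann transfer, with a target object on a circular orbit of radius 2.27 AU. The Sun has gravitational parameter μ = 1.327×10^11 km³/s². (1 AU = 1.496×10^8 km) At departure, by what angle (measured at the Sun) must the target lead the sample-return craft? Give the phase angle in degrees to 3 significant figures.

In km: r₁ = 0.827 × 1.496×10^8 = 1.237192×10^8 km; r₂ = 2.27 × 1.496×10^8 = 3.39592×10^8 km.
Semi-major axis of the transfer orbit: a_t = (1.237192×10^8 + 3.39592×10^8)/2 = 2.316556×10^8 km.
Transfer time t = π√(a_t³/μ) = 3.041×10^7 s.
Target angular speed ω₂ = √(μ/r₂³) = 5.821×10^-8 rad/s.
Angle swept by the target during transfer: ω₂·t = 1.770 rad = 101.4°.
The sample-return craft traverses 180° on the transfer ellipse, so the target must lead by 180° − 101.4° = 78.6°.

φ = 78.6°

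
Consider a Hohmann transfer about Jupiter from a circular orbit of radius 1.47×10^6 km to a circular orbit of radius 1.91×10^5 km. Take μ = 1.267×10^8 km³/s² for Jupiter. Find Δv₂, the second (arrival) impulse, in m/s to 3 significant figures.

Semi-major axis of the transfer orbit: a_t = (1.470×10^6 + 1.910×10^5)/2 = 8.305×10^5 km.
Circular speed at r = 1.910×10^5 km: v_c = √(μ/r) = 25.76 km/s.
Transfer-orbit speed at the same r (vis-viva, a = a_t): v_t = √[μ(2/r − 1/a_t)] = 34.27 km/s.
Δv₂ = |v_t − v_c| = |34.27 − 25.76| = 8.510 km/s.

Δv₂ = 8510 m/s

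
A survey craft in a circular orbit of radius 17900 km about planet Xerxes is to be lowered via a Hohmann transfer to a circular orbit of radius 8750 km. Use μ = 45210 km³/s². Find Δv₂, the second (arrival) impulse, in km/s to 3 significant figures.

Δv₂ = 0.361 km/s

The Hohmann ellipse has a_t = (r₁ + r₂)/2 = 13325 km.
On the circular orbit at r = 8750 km, v_c = √(μ/r) = 2.27307 km/s.
Transfer-orbit speed at the same r (vis-viva, a = a_t): v_t = √[μ(2/r − 1/a_t)] = 2.63455 km/s.
Δv₂ = |v_t − v_c| = |2.63455 − 2.27307| = 0.3615 km/s.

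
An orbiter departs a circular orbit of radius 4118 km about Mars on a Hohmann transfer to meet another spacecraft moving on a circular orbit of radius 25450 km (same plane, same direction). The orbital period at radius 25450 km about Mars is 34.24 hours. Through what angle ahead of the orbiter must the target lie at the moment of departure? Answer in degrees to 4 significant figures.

From Kepler's third law T² = 4π²r³/μ at r = 25450 km, T = 34.24 hours = 34.24 × 3600 s = 1.23264×10^5 s: μ = 4π²r³/T² = 42830.2 km³/s².
Transfer-ellipse semi-major axis a_t = (r₁ + r₂)/2 = (4118 + 25450)/2 = 14784 km.
Transfer time t = π√(a_t³/μ) = 27287 s.
The target's mean motion on its circular orbit is ω₂ = √(μ/r₂³) = 5.0973×10^-5 rad/s.
Angle swept by the target during transfer: ω₂·t = 1.3909 rad = 79.69°.
Arrival is 180° from departure on the ellipse, so φ = 180° − 79.69° = 100.3°.

φ = 100.3°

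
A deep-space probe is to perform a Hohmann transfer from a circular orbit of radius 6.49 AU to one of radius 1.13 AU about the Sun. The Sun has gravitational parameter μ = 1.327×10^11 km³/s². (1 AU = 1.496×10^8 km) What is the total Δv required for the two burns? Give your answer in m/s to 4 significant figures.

Δv = 13870 m/s

In km: r₁ = 6.49 × 1.496×10^8 = 9.70904×10^8 km; r₂ = 1.13 × 1.496×10^8 = 1.69048×10^8 km.
Transfer-ellipse semi-major axis a_t = (r₁ + r₂)/2 = (9.70904×10^8 + 1.69048×10^8)/2 = 5.69976×10^8 km.
At r₁ the circular-orbit speed is v₁ = √(μ/r₁) = 11.691 km/s.
Transfer-orbit speed at r₁ (v² = μ(2/r − 1/a)): v_a = √[μ(2/r₁ − 1/a_t)] = 6.3668 km/s.
First burn Δv₁ = |v_a − v₁| = 5.324 km/s.
At r₂, v₂ = √(μ/r₂) = 28.02 km/s.
Transfer-orbit speed at r₂: v_p = √[μ(2/r₂ − 1/a_t)] = 36.57 km/s.
Second burn Δv₂ = |v₂ − v_p| = 8.550 km/s.
Δv = Δv₁ + Δv₂ = 5.324 + 8.550 = 13.87 km/s.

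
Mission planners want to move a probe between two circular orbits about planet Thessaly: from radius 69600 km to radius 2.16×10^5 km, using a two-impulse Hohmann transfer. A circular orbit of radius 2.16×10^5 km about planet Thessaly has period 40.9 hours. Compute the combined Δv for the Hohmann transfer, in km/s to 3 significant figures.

Δv = 6.52 km/s

From Kepler's third law T² = 4π²r³/μ at r = 2.16×10^5 km, T = 40.9 hours = 40.9 × 3600 s = 1.4724×10^5 s: μ = 4π²r³/T² = 1.83514×10^7 km³/s².
The Hohmann ellipse has a_t = (r₁ + r₂)/2 = 1.428×10^5 km.
Circular speed at r₁: v₁ = √(μ/r₁) = √(1.83514×10^7/69600) = 16.238 km/s.
On the transfer ellipse at r₁, v² = μ(2/r − 1/a) gives v_p = √[μ(2/r₁ − 1/a_t)] = 19.971 km/s.
First burn Δv₁ = |v_p − v₁| = 3.733 km/s.
At r₂, v₂ = √(μ/r₂) = 9.217 km/s.
Transfer-orbit speed at r₂: v_a = √[μ(2/r₂ − 1/a_t)] = 6.435 km/s.
Second burn Δv₂ = |v₂ − v_a| = 2.782 km/s.
Total Δv = Δv₁ + Δv₂ = 6.515 km/s.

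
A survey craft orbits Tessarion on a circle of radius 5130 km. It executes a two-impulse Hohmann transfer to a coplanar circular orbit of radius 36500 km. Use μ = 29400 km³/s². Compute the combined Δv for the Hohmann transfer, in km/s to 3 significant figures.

Δv = 1.23 km/s

The Hohmann ellipse has a_t = (r₁ + r₂)/2 = 20815 km.
Circular speed at r₁: v₁ = √(μ/r₁) = √(29400/5130) = 2.3939 km/s.
On the transfer ellipse at r₁, v² = μ(2/r − 1/a) gives v_p = √[μ(2/r₁ − 1/a_t)] = 3.1701 km/s.
First burn Δv₁ = |v_p − v₁| = 0.7762 km/s.
Circular speed at r₂: v₂ = √(μ/r₂) = 0.8975 km/s.
Transfer-orbit speed at r₂: v_a = √[μ(2/r₂ − 1/a_t)] = 0.4456 km/s.
Second burn Δv₂ = |v₂ − v_a| = 0.4519 km/s.
Δv = Δv₁ + Δv₂ = 0.7762 + 0.4519 = 1.228 km/s.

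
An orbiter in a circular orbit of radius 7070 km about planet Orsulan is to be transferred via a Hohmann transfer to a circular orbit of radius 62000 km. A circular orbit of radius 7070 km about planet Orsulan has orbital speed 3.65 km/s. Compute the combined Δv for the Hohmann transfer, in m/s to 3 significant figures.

Δv = 1920 m/s

From the circular-orbit relation v² = μ/r at r = 7070 km: μ = v²r = (3.65)² × 7070 = 94190.1 km³/s².
The Hohmann ellipse has a_t = (r₁ + r₂)/2 = 34535 km.
At r₁ the circular-orbit speed is v₁ = √(μ/r₁) = 3.6500 km/s.
Transfer-orbit speed at r₁ (v² = μ(2/r − 1/a)): v_p = √[μ(2/r₁ − 1/a_t)] = 4.8906 km/s.
First burn Δv₁ = |v_p − v₁| = 1.2406 km/s.
At r₂, v₂ = √(μ/r₂) = 1.232556 km/s.
Transfer-orbit speed at r₂: v_a = √[μ(2/r₂ − 1/a_t)] = 0.5576821 km/s.
Second burn Δv₂ = |v₂ − v_a| = 0.67487 km/s.
Δv = Δv₁ + Δv₂ = 1.2406 + 0.67487 = 1.915 km/s.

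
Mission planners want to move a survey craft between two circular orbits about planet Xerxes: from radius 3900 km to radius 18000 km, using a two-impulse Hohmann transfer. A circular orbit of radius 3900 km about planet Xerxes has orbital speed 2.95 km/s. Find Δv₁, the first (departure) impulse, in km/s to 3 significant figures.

From the circular-orbit relation v² = μ/r at r = 3900 km: μ = v²r = (2.95)² × 3900 = 33939.8 km³/s².
Semi-major axis of the transfer orbit: a_t = (3900 + 18000)/2 = 10950 km.
On the circular orbit at r = 3900 km, v_c = √(μ/r) = 2.9500 km/s.
Transfer-orbit speed at the same r (vis-viva, a = a_t): v_t = √[μ(2/r − 1/a_t)] = 3.7823 km/s.
Δv₁ = |v_t − v_c| = |3.7823 − 2.9500| = 0.8323 km/s.

Δv₁ = 0.832 km/s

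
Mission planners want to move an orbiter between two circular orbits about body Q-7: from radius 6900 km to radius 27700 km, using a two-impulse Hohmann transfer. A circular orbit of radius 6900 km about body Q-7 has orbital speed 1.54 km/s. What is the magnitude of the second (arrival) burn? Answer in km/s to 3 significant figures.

Δv₂ = 0.283 km/s

From the circular-orbit relation v² = μ/r at r = 6900 km: μ = v²r = (1.54)² × 6900 = 16364.0 km³/s².
Semi-major axis of the transfer orbit: a_t = (6900 + 27700)/2 = 17300 km.
On the circular orbit at r = 27700 km, v_c = √(μ/r) = 0.7686 km/s.
Vis-viva on the transfer ellipse at r = 27700 km gives v_t = √[μ(2/r − 1/a_t)] = 0.4854 km/s.
Δv₂ = |v_t − v_c| = |0.4854 − 0.7686| = 0.2832 km/s.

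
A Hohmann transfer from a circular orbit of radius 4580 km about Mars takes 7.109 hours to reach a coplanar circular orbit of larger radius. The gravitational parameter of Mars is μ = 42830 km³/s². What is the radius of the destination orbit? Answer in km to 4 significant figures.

r₂ = 23750 km

Transfer time t = 7.109 hours = 25592.4 s, and t = π√(a_t³/μ).
So a_t = (μ t²/π²)^(1/3) = (42830 × (25592.4)² / π²)^(1/3) = 14165 km.
Since a_t = (r₁ + r₂)/2, r₂ = 2a_t − r₁ = 2×14165 − 4580 = 23750 km.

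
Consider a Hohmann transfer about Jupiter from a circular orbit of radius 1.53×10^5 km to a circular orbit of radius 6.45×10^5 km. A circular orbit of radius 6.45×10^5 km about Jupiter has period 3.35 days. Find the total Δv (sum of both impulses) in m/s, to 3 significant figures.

Δv = 13100 m/s

From Kepler's third law T² = 4π²r³/μ at r = 6.45×10^5 km, T = 3.35 days = 3.35 × 86400 s = 2.8944×10^5 s: μ = 4π²r³/T² = 1.26451×10^8 km³/s².
Transfer-ellipse semi-major axis a_t = (r₁ + r₂)/2 = (1.530×10^5 + 6.450×10^5)/2 = 3.990×10^5 km.
At r₁ the circular-orbit speed is v₁ = √(μ/r₁) = 28.7485 km/s.
Transfer-orbit speed at r₁ (v² = μ(2/r − 1/a)): v_p = √[μ(2/r₁ − 1/a_t)] = 36.5518 km/s.
First burn Δv₁ = |v_p − v₁| = 7.803 km/s.
Circular speed at r₂: v₂ = √(μ/r₂) = 14.0017 km/s.
Transfer-orbit speed at r₂: v_a = √[μ(2/r₂ − 1/a_t)] = 8.67042 km/s.
Second burn Δv₂ = |v₂ − v_a| = 5.331 km/s.
Total Δv = Δv₁ + Δv₂ = 13.13 km/s.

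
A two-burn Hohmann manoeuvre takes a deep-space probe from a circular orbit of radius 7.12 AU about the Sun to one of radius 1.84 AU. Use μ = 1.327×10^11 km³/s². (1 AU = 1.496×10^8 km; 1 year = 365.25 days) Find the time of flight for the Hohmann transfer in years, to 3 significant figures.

In km: r₁ = 7.12 × 1.496×10^8 = 1.065152×10^9 km; r₂ = 1.84 × 1.496×10^8 = 2.75264×10^8 km.
Semi-major axis of the transfer orbit: a_t = (1.065152×10^9 + 2.75264×10^8)/2 = 6.70208×10^8 km.
Transfer time t = π√(a_t³/μ) = π√((6.70208×10^8)³ / 1.327×10^11) = 1.496×10^8 s.
Converting: 1.496×10^8 s ÷ 3.15576×10^7 s/year (365.25 × 86400) = 4.74 years.

t = 4.74 years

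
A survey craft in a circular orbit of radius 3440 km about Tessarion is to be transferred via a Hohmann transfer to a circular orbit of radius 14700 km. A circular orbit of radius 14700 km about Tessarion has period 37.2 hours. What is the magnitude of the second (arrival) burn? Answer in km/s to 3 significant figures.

From Kepler's third law T² = 4π²r³/μ at r = 14700 km, T = 37.2 hours = 37.2 × 3600 s = 1.3392×10^5 s: μ = 4π²r³/T² = 6992.31 km³/s².
The Hohmann ellipse has a_t = (r₁ + r₂)/2 = 9070 km.
Circular speed at r = 14700 km: v_c = √(μ/r) = 0.689687 km/s.
Vis-viva on the transfer ellipse at r = 14700 km gives v_t = √[μ(2/r − 1/a_t)] = 0.424744 km/s.
Δv₂ = |v_t − v_c| = |0.424744 − 0.689687| = 0.2649 km/s.

Δv₂ = 0.265 km/s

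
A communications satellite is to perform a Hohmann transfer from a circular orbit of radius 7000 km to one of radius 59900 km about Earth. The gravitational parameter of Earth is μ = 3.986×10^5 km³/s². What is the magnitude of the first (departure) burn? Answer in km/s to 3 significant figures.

Δv₁ = 2.55 km/s

The Hohmann ellipse has a_t = (r₁ + r₂)/2 = 33450 km.
Circular speed at r = 7000 km: v_c = √(μ/r) = 7.5460 km/s.
Transfer-orbit speed at the same r (vis-viva, a = a_t): v_t = √[μ(2/r − 1/a_t)] = 10.098 km/s.
Δv₁ = |v_t − v_c| = |10.098 − 7.5460| = 2.552 km/s.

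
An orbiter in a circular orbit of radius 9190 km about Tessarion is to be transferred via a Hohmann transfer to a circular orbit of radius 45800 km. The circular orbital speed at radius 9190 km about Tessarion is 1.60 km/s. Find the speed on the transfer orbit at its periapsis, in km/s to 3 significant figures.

From the circular-orbit relation v² = μ/r at r = 9190 km: μ = v²r = (1.60)² × 9190 = 23526.4 km³/s².
Transfer-ellipse semi-major axis a_t = (r₁ + r₂)/2 = (9190 + 45800)/2 = 27495 km.
The periapsis of the transfer ellipse is at r = 9190 km.
Vis-viva: v = √[μ(2/r − 1/a_t)] = √[23526.4 × (2/9190 − 1/27495)] = 2.065 km/s.

v = 2.07 km/s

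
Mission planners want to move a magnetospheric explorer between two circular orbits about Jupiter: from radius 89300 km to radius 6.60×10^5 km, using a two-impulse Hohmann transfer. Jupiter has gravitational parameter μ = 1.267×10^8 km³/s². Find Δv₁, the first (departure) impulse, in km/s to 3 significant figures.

Δv₁ = 12.3 km/s

Semi-major axis of the transfer orbit: a_t = (89300 + 6.600×10^5)/2 = 3.7465×10^5 km.
Circular speed at r = 89300 km: v_c = √(μ/r) = 37.667 km/s.
Vis-viva on the transfer ellipse at r = 89300 km gives v_t = √[μ(2/r − 1/a_t)] = 49.994 km/s.
Δv₁ = |v_t − v_c| = |49.994 − 37.667| = 12.33 km/s.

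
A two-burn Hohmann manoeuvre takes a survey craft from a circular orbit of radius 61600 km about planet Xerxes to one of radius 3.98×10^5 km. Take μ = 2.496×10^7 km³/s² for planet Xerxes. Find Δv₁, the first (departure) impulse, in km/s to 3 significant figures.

Δv₁ = 6.36 km/s

Semi-major axis of the transfer orbit: a_t = (61600 + 3.980×10^5)/2 = 2.298×10^5 km.
On the circular orbit at r = 61600 km, v_c = √(μ/r) = 20.129 km/s.
Vis-viva on the transfer ellipse at r = 61600 km gives v_t = √[μ(2/r − 1/a_t)] = 26.491 km/s.
Δv₁ = |v_t − v_c| = |26.491 − 20.129| = 6.362 km/s.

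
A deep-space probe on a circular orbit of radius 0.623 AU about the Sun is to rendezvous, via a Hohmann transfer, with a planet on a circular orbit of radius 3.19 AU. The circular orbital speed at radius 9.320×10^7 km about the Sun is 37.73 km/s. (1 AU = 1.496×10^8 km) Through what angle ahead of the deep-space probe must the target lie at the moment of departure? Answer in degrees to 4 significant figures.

φ = 96.83°

From the circular-orbit relation v² = μ/r at r = 9.320×10^7 km: μ = v²r = (37.73)² × 9.320×10^7 = 1.32675×10^11 km³/s².
In km: r₁ = 0.623 × 1.496×10^8 = 9.32008×10^7 km; r₂ = 3.19 × 1.496×10^8 = 4.77224×10^8 km.
Transfer-ellipse semi-major axis a_t = (r₁ + r₂)/2 = (9.32008×10^7 + 4.77224×10^8)/2 = 2.852124×10^8 km.
Transfer time t = π√(a_t³/μ) = 4.1544×10^7 s.
Target angular speed ω₂ = √(μ/r₂³) = 3.4939×10^-8 rad/s.
Angle swept by the target during transfer: ω₂·t = 1.45151 rad = 83.17°.
Arrival is 180° from departure on the ellipse, so φ = 180° − 83.17° = 96.83°.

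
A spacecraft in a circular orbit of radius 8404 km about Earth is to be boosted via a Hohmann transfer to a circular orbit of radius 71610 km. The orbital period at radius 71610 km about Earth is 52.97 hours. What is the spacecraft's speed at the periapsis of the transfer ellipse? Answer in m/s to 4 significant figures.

From Kepler's third law T² = 4π²r³/μ at r = 71610 km, T = 52.97 hours = 52.97 × 3600 s = 1.90692×10^5 s: μ = 4π²r³/T² = 3.98672×10^5 km³/s².
Semi-major axis of the transfer orbit: a_t = (8404 + 71610)/2 = 40007 km.
The periapsis of the transfer ellipse is at r = 8404 km.
Applying v² = μ(2/r − 1/a_t): v = 9.215 km/s.

v = 9215 m/s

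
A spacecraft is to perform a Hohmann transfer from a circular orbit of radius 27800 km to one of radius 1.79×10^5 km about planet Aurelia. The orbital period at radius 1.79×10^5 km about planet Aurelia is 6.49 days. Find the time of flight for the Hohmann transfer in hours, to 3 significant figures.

t = 34.2 hours

From Kepler's third law T² = 4π²r³/μ at r = 1.79×10^5 km, T = 6.49 days = 6.49 × 86400 s = 5.60736×10^5 s: μ = 4π²r³/T² = 7.20115×10^5 km³/s².
Transfer-ellipse semi-major axis a_t = (r₁ + r₂)/2 = (27800 + 1.790×10^5)/2 = 1.034×10^5 km.
Half the transfer-orbit period gives t = π√(a_t³/μ) = 1.231×10^5 s.
Converting: 1.231×10^5 s ÷ 3600 s/hour = 34.2 hours.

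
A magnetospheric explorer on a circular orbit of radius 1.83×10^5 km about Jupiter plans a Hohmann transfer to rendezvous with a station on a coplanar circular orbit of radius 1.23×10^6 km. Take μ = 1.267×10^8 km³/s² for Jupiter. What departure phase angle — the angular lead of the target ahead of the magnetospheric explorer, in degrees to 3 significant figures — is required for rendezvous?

The Hohmann ellipse has a_t = (r₁ + r₂)/2 = 7.065×10^5 km.
The half-period of the transfer ellipse is t = π√(a_t³/μ) = 1.6574×10^5 s.
Target angular speed ω₂ = √(μ/r₂³) = 8.2515×10^-6 rad/s.
Angle swept by the target during transfer: ω₂·t = 1.3676 rad = 78.36°.
The magnetospheric explorer traverses 180° on the transfer ellipse, so the target must lead by 180° − 78.36° = 102°.

φ = 102°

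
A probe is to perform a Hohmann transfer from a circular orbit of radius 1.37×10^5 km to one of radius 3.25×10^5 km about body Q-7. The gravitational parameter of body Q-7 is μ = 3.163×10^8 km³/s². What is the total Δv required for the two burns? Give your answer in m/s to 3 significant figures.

Δv = 16100 m/s

Semi-major axis of the transfer orbit: a_t = (1.370×10^5 + 3.250×10^5)/2 = 2.310×10^5 km.
Circular speed at r₁: v₁ = √(μ/r₁) = √(3.163×10^8/1.370×10^5) = 48.0495 km/s.
On the transfer ellipse at r₁, vis-viva gives v_p = √[μ(2/r₁ − 1/a_t)] = 56.9935 km/s.
First burn Δv₁ = |v_p − v₁| = 8.944 km/s.
At r₂, v₂ = √(μ/r₂) = 31.197 km/s.
Transfer-orbit speed at r₂: v_a = √[μ(2/r₂ − 1/a_t)] = 24.025 km/s.
Second burn Δv₂ = |v₂ − v_a| = 7.172 km/s.
Δv = Δv₁ + Δv₂ = 8.944 + 7.172 = 16.12 km/s.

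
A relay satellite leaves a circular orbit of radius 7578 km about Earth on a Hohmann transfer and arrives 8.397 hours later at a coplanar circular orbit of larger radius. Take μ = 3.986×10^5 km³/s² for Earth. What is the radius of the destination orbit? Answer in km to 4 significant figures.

Transfer time t = 8.397 hours = 30229.2 s, and t = π√(a_t³/μ).
So a_t = (μ t²/π²)^(1/3) = (3.986×10^5 × (30229.2)² / π²)^(1/3) = 33294 km.
Since a_t = (r₁ + r₂)/2, r₂ = 2a_t − r₁ = 2×33294 − 7578 = 59010 km.

r₂ = 59010 km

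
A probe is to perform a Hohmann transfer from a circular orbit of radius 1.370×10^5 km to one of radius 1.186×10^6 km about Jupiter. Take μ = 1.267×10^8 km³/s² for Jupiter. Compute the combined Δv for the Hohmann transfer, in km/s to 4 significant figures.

Δv = 15.94 km/s

The Hohmann ellipse has a_t = (r₁ + r₂)/2 = 6.615×10^5 km.
At r₁ the circular-orbit speed is v₁ = √(μ/r₁) = 30.41 km/s.
On the transfer ellipse at r₁, vis-viva gives v_p = √[μ(2/r₁ − 1/a_t)] = 40.72 km/s.
First burn Δv₁ = |v_p − v₁| = 10.31 km/s.
Circular speed at r₂: v₂ = √(μ/r₂) = 10.336 km/s.
Transfer-orbit speed at r₂: v_a = √[μ(2/r₂ − 1/a_t)] = 4.7037 km/s.
Second burn Δv₂ = |v₂ − v_a| = 5.632 km/s.
Δv = Δv₁ + Δv₂ = 10.31 + 5.632 = 15.94 km/s.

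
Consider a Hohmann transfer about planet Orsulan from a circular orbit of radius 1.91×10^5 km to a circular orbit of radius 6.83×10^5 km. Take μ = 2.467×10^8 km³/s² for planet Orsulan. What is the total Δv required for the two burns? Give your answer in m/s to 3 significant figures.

The Hohmann ellipse has a_t = (r₁ + r₂)/2 = 4.370×10^5 km.
Circular speed at r₁: v₁ = √(μ/r₁) = √(2.467×10^8/1.910×10^5) = 35.939 km/s.
On the transfer ellipse at r₁, vis-viva gives v_p = √[μ(2/r₁ − 1/a_t)] = 44.930 km/s.
First burn Δv₁ = |v_p − v₁| = 8.991 km/s.
At r₂, v₂ = √(μ/r₂) = 19.0053 km/s.
Transfer-orbit speed at r₂: v_a = √[μ(2/r₂ − 1/a_t)] = 12.5646 km/s.
Second burn Δv₂ = |v₂ − v_a| = 6.441 km/s.
Δv = Δv₁ + Δv₂ = 8.991 + 6.441 = 15.43 km/s.

Δv = 15400 m/s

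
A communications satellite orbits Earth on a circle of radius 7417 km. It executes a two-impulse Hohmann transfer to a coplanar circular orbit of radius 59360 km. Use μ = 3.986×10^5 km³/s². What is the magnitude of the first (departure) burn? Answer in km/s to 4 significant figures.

The Hohmann ellipse has a_t = (r₁ + r₂)/2 = 33388.5 km.
On the circular orbit at r = 7417 km, v_c = √(μ/r) = 7.331 km/s.
Vis-viva on the transfer ellipse at r = 7417 km gives v_t = √[μ(2/r − 1/a_t)] = 9.775 km/s.
Δv₁ = |v_t − v_c| = |9.775 − 7.331| = 2.444 km/s.

Δv₁ = 2.444 km/s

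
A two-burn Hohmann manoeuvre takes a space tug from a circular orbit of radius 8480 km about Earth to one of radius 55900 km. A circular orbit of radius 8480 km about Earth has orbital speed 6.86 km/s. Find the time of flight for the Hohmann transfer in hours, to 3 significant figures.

t = 7.98 hours

From the circular-orbit relation v² = μ/r at r = 8480 km: μ = v²r = (6.86)² × 8480 = 3.99065×10^5 km³/s².
The Hohmann ellipse has a_t = (r₁ + r₂)/2 = 32190 km.
By Kepler's third law the transfer-orbit period is T = 2π√(a_t³/μ), so t = T/2 = 28720 s.
Converting: 28720 s ÷ 3600 s/hour = 7.98 hours.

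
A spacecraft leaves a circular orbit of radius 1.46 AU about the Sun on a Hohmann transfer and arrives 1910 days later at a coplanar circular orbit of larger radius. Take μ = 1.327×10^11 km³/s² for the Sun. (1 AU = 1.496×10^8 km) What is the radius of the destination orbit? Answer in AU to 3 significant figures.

r₂ = 8.10 AU

In km: r₁ = 1.46 × 1.496×10^8 = 2.18416×10^8 km.
Transfer time t = 1910 days = 1.65024×10^8 s, and t = π√(a_t³/μ).
So a_t = (μ t²/π²)^(1/3) = (1.327×10^11 × (1.65024×10^8)² / π²)^(1/3) = 7.1541×10^8 km.
Since a_t = (r₁ + r₂)/2, r₂ = 2a_t − r₁ = 2×7.1541×10^8 − 2.18416×10^8 = 1.212404×10^9 km.
In AU: r₂ = 1.212404×10^9 / 1.496×10^8 = 8.10 AU.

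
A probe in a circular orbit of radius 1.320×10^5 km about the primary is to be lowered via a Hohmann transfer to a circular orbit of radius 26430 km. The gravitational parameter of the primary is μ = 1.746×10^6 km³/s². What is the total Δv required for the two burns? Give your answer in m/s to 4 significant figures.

Δv = 3900 m/s

The Hohmann ellipse has a_t = (r₁ + r₂)/2 = 79215 km.
At r₁ the circular-orbit speed is v₁ = √(μ/r₁) = 3.637 km/s.
On the transfer ellipse at r₁, vis-viva equation gives v_a = √[μ(2/r₁ − 1/a_t)] = 2.101 km/s.
First burn Δv₁ = |v_a − v₁| = 1.536 km/s.
Circular speed at r₂: v₂ = √(μ/r₂) = 8.1278 km/s.
Transfer-orbit speed at r₂: v_p = √[μ(2/r₂ − 1/a_t)] = 10.492 km/s.
Second burn Δv₂ = |v₂ − v_p| = 2.364 km/s.
Total Δv = Δv₁ + Δv₂ = 3.900 km/s.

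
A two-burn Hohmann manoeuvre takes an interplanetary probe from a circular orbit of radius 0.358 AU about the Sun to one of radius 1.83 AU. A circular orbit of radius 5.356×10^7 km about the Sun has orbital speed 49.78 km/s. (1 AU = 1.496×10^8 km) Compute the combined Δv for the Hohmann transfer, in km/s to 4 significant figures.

Δv = 24.03 km/s

From the circular-orbit relation v² = μ/r at r = 5.356×10^7 km: μ = v²r = (49.78)² × 5.356×10^7 = 1.32724×10^11 km³/s².
In km: r₁ = 0.358 × 1.496×10^8 = 5.35568×10^7 km; r₂ = 1.83 × 1.496×10^8 = 2.73768×10^8 km.
Transfer-ellipse semi-major axis a_t = (r₁ + r₂)/2 = (5.35568×10^7 + 2.73768×10^8)/2 = 1.636624×10^8 km.
At r₁ the circular-orbit speed is v₁ = √(μ/r₁) = 49.781 km/s.
Transfer-orbit speed at r₁ (vis-viva): v_p = √[μ(2/r₁ − 1/a_t)] = 64.385 km/s.
First burn Δv₁ = |v_p − v₁| = 14.604 km/s.
At r₂, v₂ = √(μ/r₂) = 22.0183 km/s.
Transfer-orbit speed at r₂: v_a = √[μ(2/r₂ − 1/a_t)] = 12.5955 km/s.
Second burn Δv₂ = |v₂ − v_a| = 9.4228 km/s.
Total Δv = Δv₁ + Δv₂ = 24.03 km/s.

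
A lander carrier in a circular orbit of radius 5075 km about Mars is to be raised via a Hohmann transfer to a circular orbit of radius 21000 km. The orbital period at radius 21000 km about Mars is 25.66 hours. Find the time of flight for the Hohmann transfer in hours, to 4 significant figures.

From Kepler's third law T² = 4π²r³/μ at r = 21000 km, T = 25.66 hours = 25.66 × 3600 s = 92376 s: μ = 4π²r³/T² = 42844.9 km³/s².
The Hohmann ellipse has a_t = (r₁ + r₂)/2 = 13037.5 km.
Transfer time t = π√(a_t³/μ) = π√((13037.5)³ / 42844.9) = 22594 s.
Converting: 22594 s ÷ 3600 s/hour = 6.276 hours.

t = 6.276 hours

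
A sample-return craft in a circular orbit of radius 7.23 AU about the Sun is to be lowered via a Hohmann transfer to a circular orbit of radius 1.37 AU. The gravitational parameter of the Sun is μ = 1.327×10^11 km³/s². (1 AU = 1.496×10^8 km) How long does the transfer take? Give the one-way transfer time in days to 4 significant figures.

In km: r₁ = 7.23 × 1.496×10^8 = 1.081608×10^9 km; r₂ = 1.37 × 1.496×10^8 = 2.04952×10^8 km.
Semi-major axis of the transfer orbit: a_t = (1.081608×10^9 + 2.04952×10^8)/2 = 6.4328×10^8 km.
Transfer time t = π√(a_t³/μ) = π√((6.4328×10^8)³ / 1.327×10^11) = 1.4071×10^8 s.
Converting: 1.4071×10^8 s ÷ 86400 s/day = 1629 days.

t = 1629 days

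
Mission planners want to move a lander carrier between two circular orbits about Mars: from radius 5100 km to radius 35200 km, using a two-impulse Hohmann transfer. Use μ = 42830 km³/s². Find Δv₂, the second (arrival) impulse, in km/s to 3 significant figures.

Δv₂ = 0.548 km/s

The Hohmann ellipse has a_t = (r₁ + r₂)/2 = 20150 km.
On the circular orbit at r = 35200 km, v_c = √(μ/r) = 1.103 km/s.
Vis-viva on the transfer ellipse at r = 35200 km gives v_t = √[μ(2/r − 1/a_t)] = 0.5549 km/s.
Δv₂ = |v_t − v_c| = |0.5549 − 1.103| = 0.5481 km/s.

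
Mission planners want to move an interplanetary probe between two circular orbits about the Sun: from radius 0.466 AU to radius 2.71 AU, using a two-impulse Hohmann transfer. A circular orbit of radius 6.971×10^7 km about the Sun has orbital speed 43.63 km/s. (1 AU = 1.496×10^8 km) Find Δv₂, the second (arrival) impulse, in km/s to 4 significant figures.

Δv₂ = 8.291 km/s

From the circular-orbit relation v² = μ/r at r = 6.971×10^7 km: μ = v²r = (43.63)² × 6.971×10^7 = 1.32698×10^11 km³/s².
In km: r₁ = 0.466 × 1.496×10^8 = 6.97136×10^7 km; r₂ = 2.71 × 1.496×10^8 = 4.05416×10^8 km.
Semi-major axis of the transfer orbit: a_t = (6.97136×10^7 + 4.05416×10^8)/2 = 2.375648×10^8 km.
On the circular orbit at r = 4.05416×10^8 km, v_c = √(μ/r) = 18.0918 km/s.
Vis-viva on the transfer ellipse at r = 4.05416×10^8 km gives v_t = √[μ(2/r − 1/a_t)] = 9.80054 km/s.
Δv₂ = |v_t − v_c| = |9.80054 − 18.0918| = 8.291 km/s.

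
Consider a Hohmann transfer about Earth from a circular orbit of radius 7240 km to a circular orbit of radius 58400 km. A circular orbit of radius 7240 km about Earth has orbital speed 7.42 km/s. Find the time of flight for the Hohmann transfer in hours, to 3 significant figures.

t = 8.22 hours

From the circular-orbit relation v² = μ/r at r = 7240 km: μ = v²r = (7.42)² × 7240 = 3.98608×10^5 km³/s².
The Hohmann ellipse has a_t = (r₁ + r₂)/2 = 32820 km.
Transfer time t = π√(a_t³/μ) = π√((32820)³ / 3.98608×10^5) = 29590 s.
Converting: 29590 s ÷ 3600 s/hour = 8.22 hours.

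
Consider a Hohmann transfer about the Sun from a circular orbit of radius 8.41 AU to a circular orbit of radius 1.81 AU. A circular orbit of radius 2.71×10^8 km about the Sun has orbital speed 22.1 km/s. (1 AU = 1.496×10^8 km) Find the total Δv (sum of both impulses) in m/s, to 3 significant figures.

Δv = 10400 m/s

From the circular-orbit relation v² = μ/r at r = 2.71×10^8 km: μ = v²r = (22.1)² × 2.71×10^8 = 1.32359×10^11 km³/s².
In km: r₁ = 8.41 × 1.496×10^8 = 1.258136×10^9 km; r₂ = 1.81 × 1.496×10^8 = 2.70776×10^8 km.
The Hohmann ellipse has a_t = (r₁ + r₂)/2 = 7.64456×10^8 km.
At r₁ the circular-orbit speed is v₁ = √(μ/r₁) = 10.2568 km/s.
On the transfer ellipse at r₁, v² = μ(2/r − 1/a) gives v_a = √[μ(2/r₁ − 1/a_t)] = 6.10439 km/s.
First burn Δv₁ = |v_a − v₁| = 4.152 km/s.
At r₂, v₂ = √(μ/r₂) = 22.109 km/s.
Transfer-orbit speed at r₂: v_p = √[μ(2/r₂ − 1/a_t)] = 28.363 km/s.
Second burn Δv₂ = |v₂ − v_p| = 6.254 km/s.
Total Δv = Δv₁ + Δv₂ = 10.41 km/s.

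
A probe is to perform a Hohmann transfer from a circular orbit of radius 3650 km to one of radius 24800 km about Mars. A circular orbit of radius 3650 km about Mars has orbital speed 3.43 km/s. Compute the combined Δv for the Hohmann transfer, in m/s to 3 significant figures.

Δv = 1750 m/s

From the circular-orbit relation v² = μ/r at r = 3650 km: μ = v²r = (3.43)² × 3650 = 42941.9 km³/s².
Transfer-ellipse semi-major axis a_t = (r₁ + r₂)/2 = (3650 + 24800)/2 = 14225 km.
Circular speed at r₁: v₁ = √(μ/r₁) = √(42941.9/3650) = 3.430 km/s.
Transfer-orbit speed at r₁ (vis-viva): v_p = √[μ(2/r₁ − 1/a_t)] = 4.529 km/s.
First burn Δv₁ = |v_p − v₁| = 1.099 km/s.
Circular speed at r₂: v₂ = √(μ/r₂) = 1.31588 km/s.
Transfer-orbit speed at r₂: v_a = √[μ(2/r₂ − 1/a_t)] = 0.666553 km/s.
Second burn Δv₂ = |v₂ − v_a| = 0.6493 km/s.
Total Δv = Δv₁ + Δv₂ = 1.748 km/s.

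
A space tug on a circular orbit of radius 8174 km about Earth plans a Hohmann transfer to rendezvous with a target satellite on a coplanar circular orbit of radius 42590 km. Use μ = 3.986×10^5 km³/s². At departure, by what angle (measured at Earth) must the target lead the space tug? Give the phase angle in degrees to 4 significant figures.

Transfer-ellipse semi-major axis a_t = (r₁ + r₂)/2 = (8174 + 42590)/2 = 25382 km.
Transfer time t = π√(a_t³/μ) = 20122 s.
The target's mean motion on its circular orbit is ω₂ = √(μ/r₂³) = 7.1830×10^-5 rad/s.
Angle swept by the target during transfer: ω₂·t = 1.44536 rad = 82.81°.
Arrival is 180° from departure on the ellipse, so φ = 180° − 82.81° = 97.19°.

φ = 97.19°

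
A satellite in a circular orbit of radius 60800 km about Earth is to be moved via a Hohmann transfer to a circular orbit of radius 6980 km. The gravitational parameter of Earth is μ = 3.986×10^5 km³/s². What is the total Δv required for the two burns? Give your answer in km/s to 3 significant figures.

The Hohmann ellipse has a_t = (r₁ + r₂)/2 = 33890 km.
At r₁ the circular-orbit speed is v₁ = √(μ/r₁) = 2.560 km/s.
On the transfer ellipse at r₁, vis-viva equation gives v_a = √[μ(2/r₁ − 1/a_t)] = 1.162 km/s.
First burn Δv₁ = |v_a − v₁| = 1.398 km/s.
Circular speed at r₂: v₂ = √(μ/r₂) = 7.5569 km/s.
Transfer-orbit speed at r₂: v_p = √[μ(2/r₂ − 1/a_t)] = 10.122 km/s.
Second burn Δv₂ = |v₂ − v_p| = 2.565 km/s.
Total Δv = Δv₁ + Δv₂ = 3.963 km/s.

Δv = 3.96 km/s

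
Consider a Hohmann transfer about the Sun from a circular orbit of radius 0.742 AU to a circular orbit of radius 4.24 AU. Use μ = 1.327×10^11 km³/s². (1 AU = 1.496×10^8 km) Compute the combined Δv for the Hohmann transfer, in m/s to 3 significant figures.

Δv = 17100 m/s

In km: r₁ = 0.742 × 1.496×10^8 = 1.110032×10^8 km; r₂ = 4.24 × 1.496×10^8 = 6.34304×10^8 km.
Transfer-ellipse semi-major axis a_t = (r₁ + r₂)/2 = (1.110032×10^8 + 6.34304×10^8)/2 = 3.726536×10^8 km.
Circular speed at r₁: v₁ = √(μ/r₁) = √(1.327×10^11/1.110032×10^8) = 34.58 km/s.
Transfer-orbit speed at r₁ (vis-viva): v_p = √[μ(2/r₁ − 1/a_t)] = 45.11 km/s.
First burn Δv₁ = |v_p − v₁| = 10.53 km/s.
At r₂, v₂ = √(μ/r₂) = 14.464 km/s.
Transfer-orbit speed at r₂: v_a = √[μ(2/r₂ − 1/a_t)] = 7.8941 km/s.
Second burn Δv₂ = |v₂ − v_a| = 6.570 km/s.
Δv = Δv₁ + Δv₂ = 10.53 + 6.570 = 17.10 km/s.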